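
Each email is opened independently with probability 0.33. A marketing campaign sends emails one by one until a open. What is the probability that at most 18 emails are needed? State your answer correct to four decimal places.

0.9993

Y = number of emails to the first success; geometric, p = 0.33.
P(Y ≤ 18) = 1 − (1−p)^18 = 1 − 0.000740 = 0.999260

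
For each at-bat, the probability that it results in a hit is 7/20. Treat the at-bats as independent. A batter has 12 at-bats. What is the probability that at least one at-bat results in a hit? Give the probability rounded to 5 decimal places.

0.99431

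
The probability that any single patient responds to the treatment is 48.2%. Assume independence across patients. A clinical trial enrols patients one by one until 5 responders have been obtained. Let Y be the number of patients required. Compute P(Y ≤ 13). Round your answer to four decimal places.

0.8362

Finishing within 13 patients ⇔ at least 5 successes in the first 13. With X ~ Binomial(13, 0.482), P(Y ≤ 13) = 1 − P(X ≤ 4).
  k=0: C(13,0)·0.482^0·0.518^13 = 0.000193
  k=1: C(13,1)·0.482^1·0.518^12 = 0.002339
  k=2: C(13,2)·0.482^2·0.518^11 = 0.013056
  k=3: C(13,3)·0.482^3·0.518^10 = 0.044546
  k=4: C(13,4)·0.482^4·0.518^9 = 0.103624
1 − 0.163758 = 0.836242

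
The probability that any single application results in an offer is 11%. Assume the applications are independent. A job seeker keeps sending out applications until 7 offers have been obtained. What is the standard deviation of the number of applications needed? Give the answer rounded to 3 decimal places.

Y = total applications until the seventh success; negative binomial with r=7, p=0.11.
SD(Y) = √[r(1−p)/p²] = √(514.87603) = 22.69088

22.691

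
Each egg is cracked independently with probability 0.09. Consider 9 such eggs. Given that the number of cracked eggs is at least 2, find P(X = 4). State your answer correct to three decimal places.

X ~ Binomial(9, 0.09). Want P(X=4 | X≥2) = P(X=4) / P(X≥2).
P(X=4) = C(9,4)·0.09^4·0.91^5 = 0.00516
P(X≥2) = 1 − 0.42793 − 0.38090 = 0.19117
Ratio = 0.00516 / 0.19117 = 0.02699

0.027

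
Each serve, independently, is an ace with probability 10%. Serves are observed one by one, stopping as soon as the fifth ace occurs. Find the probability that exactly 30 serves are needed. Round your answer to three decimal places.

Y = trial on which the fifth success occurs; negative binomial, r=5, p=0.10.
P(Y=30) = C(29,4) · p^5 · (1−p)^25
= 23751 · 1e-05 · 0.07179 = 0.01705

0.017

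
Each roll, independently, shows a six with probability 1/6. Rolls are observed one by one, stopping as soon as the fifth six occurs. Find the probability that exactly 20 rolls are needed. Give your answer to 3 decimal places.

Y = trial on which the fifth success occurs; negative binomial, r=5, p=0.166667.
P(Y=20) = C(19,4) · p^5 · (1−p)^15
= 3876 · 0.0001286 · 0.064905 = 0.03235

0.032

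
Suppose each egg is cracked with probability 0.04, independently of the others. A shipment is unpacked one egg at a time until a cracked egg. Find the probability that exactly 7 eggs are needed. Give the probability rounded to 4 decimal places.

Geometric (trials to first success), p = 0.04.
P(Y = 7) = (1−p)^6 · p = 0.78276 · 0.04 = 0.031310

0.0313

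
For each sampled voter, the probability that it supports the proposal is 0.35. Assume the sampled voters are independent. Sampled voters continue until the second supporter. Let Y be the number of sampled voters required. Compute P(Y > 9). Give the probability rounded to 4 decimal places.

0.1211

Needing more than 9 sampled voters ⇔ fewer than 2 successes in the first 9. With X ~ Binomial(9, 0.35), P(Y > 9) = P(X ≤ 1).
  k=0: C(9,0)·0.35^0·0.65^9 = 0.020712
  k=1: C(9,1)·0.35^1·0.65^8 = 0.100373
P(X ≤ 1) = 0.121085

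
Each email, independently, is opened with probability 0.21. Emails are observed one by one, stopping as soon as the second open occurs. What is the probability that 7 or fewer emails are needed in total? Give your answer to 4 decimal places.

Finishing within 7 emails ⇔ at least 2 successes in the first 7. With X ~ Binomial(7, 0.21), P(Y ≤ 7) = 1 − P(X ≤ 1).
  k=0: C(7,0)·0.21^0·0.79^7 = 0.192039
  k=1: C(7,1)·0.21^1·0.79^6 = 0.357339
1 − 0.549378 = 0.450622

0.4506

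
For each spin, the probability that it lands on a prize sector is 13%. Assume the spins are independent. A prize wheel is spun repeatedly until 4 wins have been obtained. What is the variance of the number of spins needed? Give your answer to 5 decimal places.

205.91716

Y = total spins until the fourth success; negative binomial with r=4, p=0.13.
Var(Y) = r(1−p)/p² = 4·0.87 / 0.13² = 205.9171598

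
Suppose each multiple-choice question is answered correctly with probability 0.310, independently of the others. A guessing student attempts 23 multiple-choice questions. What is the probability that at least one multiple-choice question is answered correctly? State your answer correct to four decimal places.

P(at least one) = 1 − P(none) = 1 − (1 − 0.31)^23
= 1 − 0.000197 = 0.999803

0.9998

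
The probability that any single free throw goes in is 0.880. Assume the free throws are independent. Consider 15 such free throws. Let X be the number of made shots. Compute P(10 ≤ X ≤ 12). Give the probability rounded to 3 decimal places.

0.260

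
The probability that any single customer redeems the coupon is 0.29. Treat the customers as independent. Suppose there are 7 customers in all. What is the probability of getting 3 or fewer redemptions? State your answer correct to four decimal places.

0.8866

X ~ Binomial(7, 0.29); P(X ≤ 3) = Σ C(7,k) p^k (1−p)^(7−k) over k:
  k=0: C(7,0)·0.29^0·0.71^7 = 0.090951
  k=1: C(7,1)·0.29^1·0.71^6 = 0.260044
  k=2: C(7,2)·0.29^2·0.71^5 = 0.318645
  k=3: C(7,3)·0.29^3·0.71^4 = 0.216918
Total = 0.886558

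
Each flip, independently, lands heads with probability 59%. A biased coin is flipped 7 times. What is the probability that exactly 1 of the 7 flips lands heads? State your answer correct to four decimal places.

0.0196

X ~ Binomial(n=7, p=0.59).
P(X=1) = C(7,1) · p^1 · (1−p)^6
= 7 · 0.59 · 0.0047501 = 0.019618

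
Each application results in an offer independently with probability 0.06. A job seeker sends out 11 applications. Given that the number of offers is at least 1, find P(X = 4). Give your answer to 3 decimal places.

0.006

X ~ Binomial(11, 0.06). Want P(X=4 | X≥1) = P(X=4) / P(X≥1).
P(X=4) = C(11,4)·0.06^4·0.94^7 = 0.00277
P(X≥1) = 1 − 0.50630 = 0.49370
Ratio = 0.00277 / 0.49370 = 0.00562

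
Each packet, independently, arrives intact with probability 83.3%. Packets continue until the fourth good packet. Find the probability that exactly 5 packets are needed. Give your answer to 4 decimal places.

0.3216

Y = trial on which the fourth success occurs; negative binomial, r=4, p=0.833.
P(Y=5) = C(4,3) · p^4 · (1−p)^1
= 4 · 0.48148 · 0.167 = 0.321630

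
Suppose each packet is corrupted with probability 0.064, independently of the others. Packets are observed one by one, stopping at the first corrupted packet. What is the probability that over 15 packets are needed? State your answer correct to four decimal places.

Y = number of packets to the first success; geometric, p = 0.064.
P(Y > 15) = P(first 15 all fail) = (1−p)^15 = 0.370798

0.3708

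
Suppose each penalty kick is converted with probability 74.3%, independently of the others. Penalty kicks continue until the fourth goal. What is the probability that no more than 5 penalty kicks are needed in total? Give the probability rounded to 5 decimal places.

0.61805

Finishing within 5 penalty kicks ⇔ at least 4 successes in the first 5. With X ~ Binomial(5, 0.743), P(Y ≤ 5) = 1 − P(X ≤ 3).
  k=0: C(5,0)·0.743^0·0.257^5 = 0.0011212
  k=1: C(5,1)·0.743^1·0.257^4 = 0.0162066
  k=2: C(5,2)·0.743^2·0.257^3 = 0.0937081
  k=3: C(5,3)·0.743^3·0.257^2 = 0.2709148
1 − 0.3819506 = 0.6180494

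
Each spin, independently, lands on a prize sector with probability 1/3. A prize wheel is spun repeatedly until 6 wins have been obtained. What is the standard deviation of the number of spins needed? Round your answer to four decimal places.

Y = total spins until the sixth success; negative binomial with r=6, p=0.333333.
SD(Y) = √[r(1−p)/p²] = √(36.000000) = 6.000000

6.0000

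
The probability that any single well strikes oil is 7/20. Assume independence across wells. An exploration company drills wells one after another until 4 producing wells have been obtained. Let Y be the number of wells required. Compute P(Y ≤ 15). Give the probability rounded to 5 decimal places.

Finishing within 15 wells ⇔ at least 4 successes in the first 15. With X ~ Binomial(15, 0.35), P(Y ≤ 15) = 1 − P(X ≤ 3).
  k=0: C(15,0)·0.35^0·0.65^15 = 0.0015621
  k=1: C(15,1)·0.35^1·0.65^14 = 0.0126167
  k=2: C(15,2)·0.35^2·0.65^13 = 0.0475553
  k=3: C(15,3)·0.35^3·0.65^12 = 0.1109624
1 − 0.1726965 = 0.8273035

0.82730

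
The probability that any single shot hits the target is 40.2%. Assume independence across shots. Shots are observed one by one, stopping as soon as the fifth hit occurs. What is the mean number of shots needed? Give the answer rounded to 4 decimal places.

12.4378

Y = total shots until the fifth success; negative binomial with r=5, p=0.402.
E[Y] = r / p = 5 / 0.402 = 12.437811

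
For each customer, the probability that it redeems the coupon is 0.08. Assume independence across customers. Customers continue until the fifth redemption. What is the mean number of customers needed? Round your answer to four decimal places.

62.5000

Y = total customers until the fifth success; negative binomial with r=5, p=0.08.
E[Y] = r / p = 5 / 0.08 = 62.500000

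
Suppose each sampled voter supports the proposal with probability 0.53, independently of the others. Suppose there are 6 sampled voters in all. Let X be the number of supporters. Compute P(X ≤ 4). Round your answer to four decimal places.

X ~ Binomial(6, 0.53); P(X ≤ 4) = Σ C(6,k) p^k (1−p)^(6−k) over k:
  k=0: C(6,0)·0.53^0·0.47^6 = 0.010779
  k=1: C(6,1)·0.53^1·0.47^5 = 0.072932
  k=2: C(6,2)·0.53^2·0.47^4 = 0.205605
  k=3: C(6,3)·0.53^3·0.47^3 = 0.309137
  k=4: C(6,4)·0.53^4·0.47^2 = 0.261451
Total = 0.859905

0.8599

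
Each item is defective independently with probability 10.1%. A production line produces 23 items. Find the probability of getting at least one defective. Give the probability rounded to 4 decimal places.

P(at least one) = 1 − P(none) = 1 − (1 − 0.101)^23
= 1 − 0.086392 = 0.913608

0.9136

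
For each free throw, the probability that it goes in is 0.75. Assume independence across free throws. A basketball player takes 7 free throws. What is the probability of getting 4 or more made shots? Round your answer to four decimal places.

X ~ Binomial(7, 0.75); P(X ≥ 4) = Σ C(7,k) p^k (1−p)^(7−k) over k:
  k=4: C(7,4)·0.75^4·0.25^3 = 0.173035
  k=5: C(7,5)·0.75^5·0.25^2 = 0.311462
  k=6: C(7,6)·0.75^6·0.25^1 = 0.311462
  k=7: C(7,7)·0.75^7·0.25^0 = 0.133484
Total = 0.929443

0.9294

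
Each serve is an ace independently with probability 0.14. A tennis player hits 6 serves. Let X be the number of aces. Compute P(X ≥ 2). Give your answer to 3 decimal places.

0.200

X ~ Binomial(6, 0.14); P(X ≥ 2) = Σ C(6,k) p^k (1−p)^(6−k) over k:
  k=2: C(6,2)·0.14^2·0.86^4 = 0.16082
  k=3: C(6,3)·0.14^3·0.86^3 = 0.03491
  k=4: C(6,4)·0.14^4·0.86^2 = 0.00426
  k=5: C(6,5)·0.14^5·0.86^1 = 0.00028
  k=6: C(6,6)·0.14^6·0.86^0 = 0.00001
Total = 0.20027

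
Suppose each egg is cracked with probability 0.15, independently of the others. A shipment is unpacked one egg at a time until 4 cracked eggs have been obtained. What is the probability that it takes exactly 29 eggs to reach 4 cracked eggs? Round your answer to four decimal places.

Y = trial on which the fourth success occurs; negative binomial, r=4, p=0.15.
P(Y=29) = C(28,3) · p^4 · (1−p)^25
= 3276 · 0.00050625 · 0.017198 = 0.028522

0.0285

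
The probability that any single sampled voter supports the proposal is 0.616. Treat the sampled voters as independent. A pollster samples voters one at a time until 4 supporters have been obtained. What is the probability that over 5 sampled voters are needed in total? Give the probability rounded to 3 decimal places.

Needing more than 5 sampled voters ⇔ fewer than 4 successes in the first 5. With X ~ Binomial(5, 0.616), P(Y > 5) = P(X ≤ 3).
  k=0: C(5,0)·0.616^0·0.384^5 = 0.00835
  k=1: C(5,1)·0.616^1·0.384^4 = 0.06697
  k=2: C(5,2)·0.616^2·0.384^3 = 0.21486
  k=3: C(5,3)·0.616^3·0.384^2 = 0.34467
P(X ≤ 3) = 0.63485

0.635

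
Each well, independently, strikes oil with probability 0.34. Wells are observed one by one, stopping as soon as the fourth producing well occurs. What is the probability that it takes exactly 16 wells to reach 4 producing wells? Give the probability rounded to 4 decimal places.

0.0415

Y = trial on which the fourth success occurs; negative binomial, r=4, p=0.34.
P(Y=16) = C(15,3) · p^4 · (1−p)^12
= 455 · 0.013363 · 0.0068317 = 0.041539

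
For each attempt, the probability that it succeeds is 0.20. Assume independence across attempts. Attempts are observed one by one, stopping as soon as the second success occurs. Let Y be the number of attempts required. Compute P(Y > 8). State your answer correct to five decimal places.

0.50332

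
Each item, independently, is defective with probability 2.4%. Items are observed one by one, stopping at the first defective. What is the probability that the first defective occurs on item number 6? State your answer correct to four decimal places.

0.0213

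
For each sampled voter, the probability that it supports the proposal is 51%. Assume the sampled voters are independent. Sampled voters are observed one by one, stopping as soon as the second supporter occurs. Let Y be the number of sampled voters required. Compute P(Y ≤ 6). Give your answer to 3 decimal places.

0.900

Finishing within 6 sampled voters ⇔ at least 2 successes in the first 6. With X ~ Binomial(6, 0.51), P(Y ≤ 6) = 1 − P(X ≤ 1).
  k=0: C(6,0)·0.51^0·0.49^6 = 0.01384
  k=1: C(6,1)·0.51^1·0.49^5 = 0.08644
1 − 0.10028 = 0.89972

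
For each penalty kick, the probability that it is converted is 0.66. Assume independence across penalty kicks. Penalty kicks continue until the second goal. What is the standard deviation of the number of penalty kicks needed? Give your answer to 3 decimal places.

1.249

Y = total penalty kicks until the second success; negative binomial with r=2, p=0.66.
SD(Y) = √[r(1−p)/p²] = √(1.56107) = 1.24943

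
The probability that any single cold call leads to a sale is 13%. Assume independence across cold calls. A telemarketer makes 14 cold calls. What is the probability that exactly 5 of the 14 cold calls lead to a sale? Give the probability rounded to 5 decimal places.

0.02123

X ~ Binomial(n=14, p=0.13).
P(X=5) = C(14,5) · p^5 · (1−p)^9
= 2002 · 3.7129e-05 · 0.28554 = 0.0212253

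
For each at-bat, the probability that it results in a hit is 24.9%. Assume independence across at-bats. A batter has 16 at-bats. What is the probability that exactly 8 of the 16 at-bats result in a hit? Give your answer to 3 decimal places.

0.019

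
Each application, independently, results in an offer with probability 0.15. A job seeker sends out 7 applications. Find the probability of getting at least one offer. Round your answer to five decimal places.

0.67942

P(at least one) = 1 − P(none) = 1 − (1 − 0.15)^7
= 1 − 0.3205771 = 0.6794229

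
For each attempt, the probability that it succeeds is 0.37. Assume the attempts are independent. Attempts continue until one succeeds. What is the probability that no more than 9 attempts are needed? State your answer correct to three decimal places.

Y = number of attempts to the first success; geometric, p = 0.37.
P(Y ≤ 9) = 1 − (1−p)^9 = 1 − 0.01563 = 0.98437

0.984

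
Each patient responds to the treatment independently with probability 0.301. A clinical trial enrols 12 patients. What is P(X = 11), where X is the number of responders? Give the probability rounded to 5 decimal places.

X ~ Binomial(n=12, p=0.301).
P(X=11) = C(12,11) · p^11 · (1−p)^1
= 12 · 1.8375e-06 · 0.699 = 0.0000154

0.00002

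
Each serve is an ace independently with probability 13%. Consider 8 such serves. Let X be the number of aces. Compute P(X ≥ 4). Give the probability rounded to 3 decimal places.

X ~ Binomial(8, 0.13); P(X ≥ 4) = Σ C(8,k) p^k (1−p)^(8−k) over k:
  k=4: C(8,4)·0.13^4·0.87^4 = 0.01145
  k=5: C(8,5)·0.13^5·0.87^3 = 0.00137
  k=6: C(8,6)·0.13^6·0.87^2 = 0.00010
  k=7: C(8,7)·0.13^7·0.87^1 = 0.00000
  k=8: C(8,8)·0.13^8·0.87^0 = 0.00000
Total = 0.01293

0.013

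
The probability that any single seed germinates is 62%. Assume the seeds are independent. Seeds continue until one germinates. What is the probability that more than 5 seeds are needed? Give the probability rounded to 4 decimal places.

Y = number of seeds to the first success; geometric, p = 0.62.
P(Y > 5) = P(first 5 all fail) = (1−p)^5 = 0.007924

0.0079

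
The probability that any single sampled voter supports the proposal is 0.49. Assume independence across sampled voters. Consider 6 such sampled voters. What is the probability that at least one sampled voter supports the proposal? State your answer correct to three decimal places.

P(at least one) = 1 − P(none) = 1 − (1 − 0.49)^6
= 1 − 0.01760 = 0.98240

0.982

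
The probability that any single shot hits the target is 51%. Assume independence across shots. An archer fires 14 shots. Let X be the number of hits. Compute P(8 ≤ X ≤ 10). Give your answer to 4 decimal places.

0.3909

X ~ Binomial(14, 0.51); P(8 ≤ X ≤ 10) = Σ C(14,k) p^k (1−p)^(14−k) over k:
  k=8: C(14,8)·0.51^8·0.49^6 = 0.190236
  k=9: C(14,9)·0.51^9·0.49^5 = 0.132001
  k=10: C(14,10)·0.51^10·0.49^4 = 0.068694
Total = 0.390931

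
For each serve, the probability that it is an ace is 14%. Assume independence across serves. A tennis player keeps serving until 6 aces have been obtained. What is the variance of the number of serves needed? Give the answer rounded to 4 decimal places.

Y = total serves until the sixth success; negative binomial with r=6, p=0.14.
Var(Y) = r(1−p)/p² = 6·0.86 / 0.14² = 263.265306

263.2653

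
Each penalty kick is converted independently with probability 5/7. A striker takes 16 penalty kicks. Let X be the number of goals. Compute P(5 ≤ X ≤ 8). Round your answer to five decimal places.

X ~ Binomial(16, 0.714286); P(5 ≤ X ≤ 8) = Σ C(16,k) p^k (1−p)^(16−k) over k:
  k=5: C(16,5)·0.714286^5·0.285714^11 = 0.0008412
  k=6: C(16,6)·0.714286^6·0.285714^10 = 0.0038555
  k=7: C(16,7)·0.714286^7·0.285714^9 = 0.0137695
  k=8: C(16,8)·0.714286^8·0.285714^8 = 0.0387266
Total = 0.0571928

0.05719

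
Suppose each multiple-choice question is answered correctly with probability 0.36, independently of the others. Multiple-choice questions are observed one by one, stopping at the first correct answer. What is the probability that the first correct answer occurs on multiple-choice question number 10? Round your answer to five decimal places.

0.00649

Geometric (trials to first success), p = 0.36.
P(Y = 10) = (1−p)^9 · p = 0.018014 · 0.36 = 0.0064852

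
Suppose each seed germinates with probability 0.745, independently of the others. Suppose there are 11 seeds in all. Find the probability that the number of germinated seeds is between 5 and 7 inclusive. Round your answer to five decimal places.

X ~ Binomial(11, 0.745); P(5 ≤ X ≤ 7) = Σ C(11,k) p^k (1−p)^(11−k) over k:
  k=5: C(11,5)·0.745^5·0.255^6 = 0.0291517
  k=6: C(11,6)·0.745^6·0.255^5 = 0.0851688
  k=7: C(11,7)·0.745^7·0.255^4 = 0.1777332
Total = 0.2920537

0.29205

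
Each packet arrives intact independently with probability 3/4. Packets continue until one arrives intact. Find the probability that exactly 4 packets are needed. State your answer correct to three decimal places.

Geometric (trials to first success), p = 0.75.
P(Y = 4) = (1−p)^3 · p = 0.015625 · 0.75 = 0.01172

0.012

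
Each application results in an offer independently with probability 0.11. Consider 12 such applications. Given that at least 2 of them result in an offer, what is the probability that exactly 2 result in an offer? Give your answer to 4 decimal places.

0.6440

X ~ Binomial(12, 0.11). Want P(X=2 | X≥2) = P(X=2) / P(X≥2).
P(X=2) = C(12,2)·0.11^2·0.89^10 = 0.249017
P(X≥2) = 1 − 0.246990 − 0.366323 = 0.386687
Ratio = 0.249017 / 0.386687 = 0.643977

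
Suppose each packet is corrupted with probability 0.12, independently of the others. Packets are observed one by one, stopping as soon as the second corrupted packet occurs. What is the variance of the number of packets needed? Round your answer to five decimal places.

Y = total packets until the second success; negative binomial with r=2, p=0.12.
Var(Y) = r(1−p)/p² = 2·0.88 / 0.12² = 122.2222222

122.22222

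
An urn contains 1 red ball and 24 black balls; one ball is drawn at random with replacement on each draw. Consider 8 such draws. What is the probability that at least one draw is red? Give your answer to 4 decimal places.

P(at least one) = 1 − P(none) = 1 − (1 − 0.04)^8
= 1 − 0.721390 = 0.278610

0.2786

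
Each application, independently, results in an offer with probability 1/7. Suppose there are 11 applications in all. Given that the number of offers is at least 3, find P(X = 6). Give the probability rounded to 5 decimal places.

0.00909

X ~ Binomial(11, 0.142857). Want P(X=6 | X≥3) = P(X=6) / P(X≥3).
P(X=6) = C(11,6)·0.142857^6·0.857143^5 = 0.0018169
P(X≥3) = 1 − 0.1834786 − 0.3363774 − 0.2803145 = 0.1998296
Ratio = 0.0018169 / 0.1998296 = 0.0090920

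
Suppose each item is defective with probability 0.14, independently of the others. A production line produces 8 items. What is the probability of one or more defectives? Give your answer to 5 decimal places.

0.70078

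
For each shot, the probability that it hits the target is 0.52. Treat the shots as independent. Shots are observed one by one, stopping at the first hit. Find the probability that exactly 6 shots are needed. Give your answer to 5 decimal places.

0.01325

Geometric (trials to first success), p = 0.52.
P(Y = 6) = (1−p)^5 · p = 0.02548 · 0.52 = 0.0132498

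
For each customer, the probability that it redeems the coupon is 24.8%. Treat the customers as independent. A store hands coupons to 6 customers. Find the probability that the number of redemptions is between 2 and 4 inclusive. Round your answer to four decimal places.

0.4568

X ~ Binomial(6, 0.248); P(2 ≤ X ≤ 4) = Σ C(6,k) p^k (1−p)^(6−k) over k:
  k=2: C(6,2)·0.248^2·0.752^4 = 0.295030
  k=3: C(6,3)·0.248^3·0.752^3 = 0.129729
  k=4: C(6,4)·0.248^4·0.752^2 = 0.032087
Total = 0.456847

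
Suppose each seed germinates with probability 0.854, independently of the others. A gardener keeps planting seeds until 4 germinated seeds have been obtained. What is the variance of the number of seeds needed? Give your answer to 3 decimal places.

0.801

Y = total seeds until the fourth success; negative binomial with r=4, p=0.854.
Var(Y) = r(1−p)/p² = 4·0.146 / 0.854² = 0.80075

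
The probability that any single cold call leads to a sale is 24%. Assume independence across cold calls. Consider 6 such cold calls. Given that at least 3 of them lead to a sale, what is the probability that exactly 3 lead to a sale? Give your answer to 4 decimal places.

0.7884

X ~ Binomial(6, 0.24). Want P(X=3 | X≥3) = P(X=3) / P(X≥3).
P(X=3) = C(6,3)·0.24^3·0.76^3 = 0.121368
P(X≥3) = 1 − 0.192700 − 0.365116 − 0.288249 = 0.153935
Ratio = 0.121368 / 0.153935 = 0.788436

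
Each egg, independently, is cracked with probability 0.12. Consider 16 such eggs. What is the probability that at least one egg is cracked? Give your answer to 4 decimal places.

0.8707

P(at least one) = 1 − P(none) = 1 − (1 − 0.12)^16
= 1 − 0.129337 = 0.870663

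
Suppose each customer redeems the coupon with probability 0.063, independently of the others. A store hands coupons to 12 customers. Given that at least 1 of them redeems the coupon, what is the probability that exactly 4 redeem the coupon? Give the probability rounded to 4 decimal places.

X ~ Binomial(12, 0.063). Want P(X=4 | X≥1) = P(X=4) / P(X≥1).
P(X=4) = C(12,4)·0.063^4·0.937^8 = 0.004633
P(X≥1) = 1 − 0.458010 = 0.541990
Ratio = 0.004633 / 0.541990 = 0.008549

0.0085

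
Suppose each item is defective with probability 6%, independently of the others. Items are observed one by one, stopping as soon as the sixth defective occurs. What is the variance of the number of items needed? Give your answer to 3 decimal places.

1566.667

Y = total items until the sixth success; negative binomial with r=6, p=0.06.
Var(Y) = r(1−p)/p² = 6·0.94 / 0.06² = 1566.66667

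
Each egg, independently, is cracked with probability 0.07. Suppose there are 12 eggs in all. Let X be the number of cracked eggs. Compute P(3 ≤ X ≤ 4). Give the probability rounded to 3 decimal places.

X ~ Binomial(12, 0.07); P(3 ≤ X ≤ 4) = Σ C(12,k) p^k (1−p)^(12−k) over k:
  k=3: C(12,3)·0.07^3·0.93^9 = 0.03927
  k=4: C(12,4)·0.07^4·0.93^8 = 0.00665
Total = 0.04592

0.046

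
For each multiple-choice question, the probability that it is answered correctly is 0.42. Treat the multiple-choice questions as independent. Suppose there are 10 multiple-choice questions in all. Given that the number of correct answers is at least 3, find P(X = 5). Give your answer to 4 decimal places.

X ~ Binomial(10, 0.42). Want P(X=5 | X≥3) = P(X=5) / P(X≥3).
P(X=5) = C(10,5)·0.42^5·0.58^5 = 0.216166
P(X≥3) = 1 − 0.004308 − 0.031196 − 0.101656 = 0.862839
Ratio = 0.216166 / 0.862839 = 0.250528

0.2505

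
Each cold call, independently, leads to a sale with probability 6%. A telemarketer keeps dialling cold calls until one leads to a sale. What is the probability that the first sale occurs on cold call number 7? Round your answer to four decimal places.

Geometric (trials to first success), p = 0.06.
P(Y = 7) = (1−p)^6 · p = 0.68987 · 0.06 = 0.041392

0.0414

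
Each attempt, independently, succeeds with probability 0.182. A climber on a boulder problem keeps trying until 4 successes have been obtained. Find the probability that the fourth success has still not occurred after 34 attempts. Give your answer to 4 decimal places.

Needing more than 34 attempts ⇔ fewer than 4 successes in the first 34. With X ~ Binomial(34, 0.182), P(Y > 34) = P(X ≤ 3).
  k=0: C(34,0)·0.182^0·0.818^34 = 0.001080
  k=1: C(34,1)·0.182^1·0.818^33 = 0.008174
  k=2: C(34,2)·0.182^2·0.818^32 = 0.030006
  k=3: C(34,3)·0.182^3·0.818^31 = 0.071213
P(X ≤ 3) = 0.110473

0.1105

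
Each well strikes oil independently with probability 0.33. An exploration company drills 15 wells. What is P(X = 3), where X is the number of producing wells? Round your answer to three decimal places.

0.134

X ~ Binomial(n=15, p=0.33).
P(X=3) = C(15,3) · p^3 · (1−p)^12
= 455 · 0.035937 · 0.0081827 = 0.13380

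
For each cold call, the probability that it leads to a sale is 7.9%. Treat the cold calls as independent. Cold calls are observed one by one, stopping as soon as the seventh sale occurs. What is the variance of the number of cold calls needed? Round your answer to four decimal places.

Y = total cold calls until the seventh success; negative binomial with r=7, p=0.079.
Var(Y) = r(1−p)/p² = 7·0.921 / 0.079² = 1033.007531

1033.0075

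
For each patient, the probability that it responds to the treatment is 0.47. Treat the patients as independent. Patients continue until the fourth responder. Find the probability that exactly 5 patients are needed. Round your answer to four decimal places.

0.1034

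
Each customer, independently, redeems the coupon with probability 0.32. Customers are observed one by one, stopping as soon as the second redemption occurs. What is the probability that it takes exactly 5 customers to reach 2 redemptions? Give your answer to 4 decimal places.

Y = trial on which the second success occurs; negative binomial, r=2, p=0.32.
P(Y=5) = C(4,1) · p^2 · (1−p)^3
= 4 · 0.1024 · 0.31443 = 0.128791

0.1288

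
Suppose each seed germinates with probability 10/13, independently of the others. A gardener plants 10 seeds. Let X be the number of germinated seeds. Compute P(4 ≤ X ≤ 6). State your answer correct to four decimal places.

0.1789

X ~ Binomial(10, 0.769231); P(4 ≤ X ≤ 6) = Σ C(10,k) p^k (1−p)^(10−k) over k:
  k=4: C(10,4)·0.769231^4·0.230769^6 = 0.011105
  k=5: C(10,5)·0.769231^5·0.230769^5 = 0.044419
  k=6: C(10,6)·0.769231^6·0.230769^4 = 0.123387
Total = 0.178912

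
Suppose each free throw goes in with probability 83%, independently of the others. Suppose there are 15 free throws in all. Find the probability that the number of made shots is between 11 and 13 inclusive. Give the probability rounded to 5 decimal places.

X ~ Binomial(15, 0.83); P(11 ≤ X ≤ 13) = Σ C(15,k) p^k (1−p)^(15−k) over k:
  k=11: C(15,11)·0.83^11·0.17^4 = 0.1468207
  k=12: C(15,12)·0.83^12·0.17^3 = 0.2389435
  k=13: C(15,13)·0.83^13·0.17^2 = 0.2692169
Total = 0.6549812

0.65498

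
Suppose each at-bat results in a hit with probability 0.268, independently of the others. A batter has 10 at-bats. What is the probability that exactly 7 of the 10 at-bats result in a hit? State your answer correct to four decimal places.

X ~ Binomial(n=10, p=0.268).
P(X=7) = C(10,7) · p^7 · (1−p)^3
= 120 · 9.9299e-05 · 0.39222 = 0.004674

0.0047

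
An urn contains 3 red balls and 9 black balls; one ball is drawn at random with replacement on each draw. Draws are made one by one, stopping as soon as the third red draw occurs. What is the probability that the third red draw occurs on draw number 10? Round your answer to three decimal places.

0.075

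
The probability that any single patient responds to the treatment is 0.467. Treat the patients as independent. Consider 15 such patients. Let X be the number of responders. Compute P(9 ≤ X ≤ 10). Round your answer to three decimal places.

X ~ Binomial(15, 0.467); P(9 ≤ X ≤ 10) = Σ C(15,k) p^k (1−p)^(15−k) over k:
  k=9: C(15,9)·0.467^9·0.533^6 = 0.12123
  k=10: C(15,10)·0.467^10·0.533^5 = 0.06373
Total = 0.18496

0.185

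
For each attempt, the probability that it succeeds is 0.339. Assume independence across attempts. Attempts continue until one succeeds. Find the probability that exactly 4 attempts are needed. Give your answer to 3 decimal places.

0.098

Geometric (trials to first success), p = 0.339.
P(Y = 4) = (1−p)^3 · p = 0.2888 · 0.339 = 0.09790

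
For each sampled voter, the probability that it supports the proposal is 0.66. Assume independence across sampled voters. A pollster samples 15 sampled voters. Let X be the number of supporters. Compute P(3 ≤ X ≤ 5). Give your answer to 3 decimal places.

0.010

X ~ Binomial(15, 0.66); P(3 ≤ X ≤ 5) = Σ C(15,k) p^k (1−p)^(15−k) over k:
  k=3: C(15,3)·0.66^3·0.34^12 = 0.00031
  k=4: C(15,4)·0.66^4·0.34^11 = 0.00182
  k=5: C(15,5)·0.66^5·0.34^10 = 0.00776
Total = 0.00989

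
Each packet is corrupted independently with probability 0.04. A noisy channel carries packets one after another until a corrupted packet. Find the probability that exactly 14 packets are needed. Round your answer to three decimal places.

Geometric (trials to first success), p = 0.04.
P(Y = 14) = (1−p)^13 · p = 0.5882 · 0.04 = 0.02353

0.024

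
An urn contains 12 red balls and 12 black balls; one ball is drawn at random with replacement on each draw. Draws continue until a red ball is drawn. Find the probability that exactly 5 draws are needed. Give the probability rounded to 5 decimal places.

Geometric (trials to first success), p = 0.50.
P(Y = 5) = (1−p)^4 · p = 0.0625 · 0.50 = 0.0312500

0.03125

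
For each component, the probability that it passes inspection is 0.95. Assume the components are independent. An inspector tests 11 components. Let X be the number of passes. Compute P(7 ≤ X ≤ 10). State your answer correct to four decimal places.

X ~ Binomial(11, 0.95); P(7 ≤ X ≤ 10) = Σ C(11,k) p^k (1−p)^(11−k) over k:
  k=7: C(11,7)·0.95^7·0.05^4 = 0.001440
  k=8: C(11,8)·0.95^8·0.05^3 = 0.013683
  k=9: C(11,9)·0.95^9·0.05^2 = 0.086659
  k=10: C(11,10)·0.95^10·0.05^1 = 0.329305
Total = 0.431088

0.4311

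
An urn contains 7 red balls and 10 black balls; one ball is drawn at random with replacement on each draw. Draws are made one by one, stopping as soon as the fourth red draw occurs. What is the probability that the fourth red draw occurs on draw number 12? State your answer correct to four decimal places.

Y = trial on which the fourth success occurs; negative binomial, r=4, p=0.411765.
P(Y=12) = C(11,3) · p^4 · (1−p)^8
= 165 · 0.028747 · 0.014335 = 0.067997

0.0680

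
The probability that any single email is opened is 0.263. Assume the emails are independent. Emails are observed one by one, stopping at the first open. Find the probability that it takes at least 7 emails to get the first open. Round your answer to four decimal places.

0.1603

Y = number of emails to the first success; geometric, p = 0.263.
P(Y > 6) = P(first 6 all fail) = (1−p)^6 = 0.160253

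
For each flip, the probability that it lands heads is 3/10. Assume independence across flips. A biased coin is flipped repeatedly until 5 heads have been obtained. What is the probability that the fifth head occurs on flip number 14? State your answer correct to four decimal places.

0.0701

Y = trial on which the fifth success occurs; negative binomial, r=5, p=0.30.
P(Y=14) = C(13,4) · p^5 · (1−p)^9
= 715 · 0.00243 · 0.040354 = 0.070112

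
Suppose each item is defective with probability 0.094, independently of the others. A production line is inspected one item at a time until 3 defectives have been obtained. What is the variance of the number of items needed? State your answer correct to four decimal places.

Y = total items until the third success; negative binomial with r=3, p=0.094.
Var(Y) = r(1−p)/p² = 3·0.906 / 0.094² = 307.605251

307.6053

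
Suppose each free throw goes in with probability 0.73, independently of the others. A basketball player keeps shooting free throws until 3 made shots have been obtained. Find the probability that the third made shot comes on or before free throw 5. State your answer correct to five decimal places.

Finishing within 5 free throws ⇔ at least 3 successes in the first 5. With X ~ Binomial(5, 0.73), P(Y ≤ 5) = 1 − P(X ≤ 2).
  k=0: C(5,0)·0.73^0·0.27^5 = 0.0014349
  k=1: C(5,1)·0.73^1·0.27^4 = 0.0193976
  k=2: C(5,2)·0.73^2·0.27^3 = 0.1048907
1 − 0.1257232 = 0.8742768

0.87428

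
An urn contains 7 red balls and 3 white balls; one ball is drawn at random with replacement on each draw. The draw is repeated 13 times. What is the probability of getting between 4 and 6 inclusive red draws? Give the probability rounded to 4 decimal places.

X ~ Binomial(13, 0.70); P(4 ≤ X ≤ 6) = Σ C(13,k) p^k (1−p)^(13−k) over k:
  k=4: C(13,4)·0.70^4·0.30^9 = 0.003379
  k=5: C(13,5)·0.70^5·0.30^8 = 0.014192
  k=6: C(13,6)·0.70^6·0.30^7 = 0.044152
Total = 0.061723

0.0617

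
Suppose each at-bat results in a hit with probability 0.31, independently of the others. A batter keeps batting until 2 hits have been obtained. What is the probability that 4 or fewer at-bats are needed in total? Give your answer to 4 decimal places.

0.3660

Finishing within 4 at-bats ⇔ at least 2 successes in the first 4. With X ~ Binomial(4, 0.31), P(Y ≤ 4) = 1 − P(X ≤ 1).
  k=0: C(4,0)·0.31^0·0.69^4 = 0.226671
  k=1: C(4,1)·0.31^1·0.69^3 = 0.407351
1 − 0.634022 = 0.365978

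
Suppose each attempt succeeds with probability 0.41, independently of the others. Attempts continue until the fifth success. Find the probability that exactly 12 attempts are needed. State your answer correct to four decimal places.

0.0951

Y = trial on which the fifth success occurs; negative binomial, r=5, p=0.41.
P(Y=12) = C(11,4) · p^5 · (1−p)^7
= 330 · 0.011586 · 0.024887 = 0.095147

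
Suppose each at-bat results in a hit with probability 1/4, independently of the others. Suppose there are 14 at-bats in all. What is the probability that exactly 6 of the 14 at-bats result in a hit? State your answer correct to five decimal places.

X ~ Binomial(n=14, p=0.25).
P(X=6) = C(14,6) · p^6 · (1−p)^8
= 3003 · 0.00024414 · 0.10011 = 0.0733982

0.07340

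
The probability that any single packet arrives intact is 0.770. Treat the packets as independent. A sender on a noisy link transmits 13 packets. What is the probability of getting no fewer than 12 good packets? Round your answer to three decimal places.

X ~ Binomial(13, 0.77); P(X ≥ 12) = Σ C(13,k) p^k (1−p)^(13−k) over k:
  k=12: C(13,12)·0.77^12·0.23^1 = 0.12989
  k=13: C(13,13)·0.77^13·0.23^0 = 0.03345
Total = 0.16333

0.163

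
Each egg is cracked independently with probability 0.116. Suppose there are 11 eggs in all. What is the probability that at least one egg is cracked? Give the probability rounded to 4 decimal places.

0.7424

P(at least one) = 1 − P(none) = 1 − (1 − 0.116)^11
= 1 − 0.257617 = 0.742383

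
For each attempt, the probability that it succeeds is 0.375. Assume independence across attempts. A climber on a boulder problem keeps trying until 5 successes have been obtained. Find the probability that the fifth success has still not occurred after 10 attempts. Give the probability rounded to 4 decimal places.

0.6943

Needing more than 10 attempts ⇔ fewer than 5 successes in the first 10. With X ~ Binomial(10, 0.375), P(Y > 10) = P(X ≤ 4).
  k=0: C(10,0)·0.375^0·0.625^10 = 0.009095
  k=1: C(10,1)·0.375^1·0.625^9 = 0.054570
  k=2: C(10,2)·0.375^2·0.625^8 = 0.147338
  k=3: C(10,3)·0.375^3·0.625^7 = 0.235741
  k=4: C(10,4)·0.375^4·0.625^6 = 0.247528
P(X ≤ 4) = 0.694272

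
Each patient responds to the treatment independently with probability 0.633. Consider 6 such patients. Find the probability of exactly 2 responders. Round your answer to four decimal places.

0.1090

X ~ Binomial(n=6, p=0.633).
P(X=2) = C(6,2) · p^2 · (1−p)^4
= 15 · 0.40069 · 0.018141 = 0.109034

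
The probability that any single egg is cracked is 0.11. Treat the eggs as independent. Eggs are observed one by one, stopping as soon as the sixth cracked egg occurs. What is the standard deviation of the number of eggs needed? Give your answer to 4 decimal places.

Y = total eggs until the sixth success; negative binomial with r=6, p=0.11.
SD(Y) = √[r(1−p)/p²] = √(441.322314) = 21.007673

21.0077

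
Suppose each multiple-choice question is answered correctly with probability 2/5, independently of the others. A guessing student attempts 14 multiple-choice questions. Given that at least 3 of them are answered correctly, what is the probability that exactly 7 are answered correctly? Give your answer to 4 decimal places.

0.1639

X ~ Binomial(14, 0.40). Want P(X=7 | X≥3) = P(X=7) / P(X≥3).
P(X=7) = C(14,7)·0.40^7·0.60^7 = 0.157408
P(X≥3) = 1 − 0.000784 − 0.007314 − 0.031694 = 0.960208
Ratio = 0.157408 / 0.960208 = 0.163931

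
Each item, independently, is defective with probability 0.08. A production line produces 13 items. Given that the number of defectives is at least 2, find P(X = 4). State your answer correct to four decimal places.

0.0495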